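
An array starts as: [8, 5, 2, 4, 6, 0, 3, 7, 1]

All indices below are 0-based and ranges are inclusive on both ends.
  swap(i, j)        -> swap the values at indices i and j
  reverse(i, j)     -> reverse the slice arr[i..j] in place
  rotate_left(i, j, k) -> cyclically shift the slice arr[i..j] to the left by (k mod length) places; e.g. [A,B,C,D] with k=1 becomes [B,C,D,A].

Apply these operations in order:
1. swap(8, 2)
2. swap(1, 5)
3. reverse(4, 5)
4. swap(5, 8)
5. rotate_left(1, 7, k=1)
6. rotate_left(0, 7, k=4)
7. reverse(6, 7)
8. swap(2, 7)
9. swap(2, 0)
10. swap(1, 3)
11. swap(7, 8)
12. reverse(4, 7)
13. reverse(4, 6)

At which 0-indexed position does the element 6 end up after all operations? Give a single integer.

After 1 (swap(8, 2)): [8, 5, 1, 4, 6, 0, 3, 7, 2]
After 2 (swap(1, 5)): [8, 0, 1, 4, 6, 5, 3, 7, 2]
After 3 (reverse(4, 5)): [8, 0, 1, 4, 5, 6, 3, 7, 2]
After 4 (swap(5, 8)): [8, 0, 1, 4, 5, 2, 3, 7, 6]
After 5 (rotate_left(1, 7, k=1)): [8, 1, 4, 5, 2, 3, 7, 0, 6]
After 6 (rotate_left(0, 7, k=4)): [2, 3, 7, 0, 8, 1, 4, 5, 6]
After 7 (reverse(6, 7)): [2, 3, 7, 0, 8, 1, 5, 4, 6]
After 8 (swap(2, 7)): [2, 3, 4, 0, 8, 1, 5, 7, 6]
After 9 (swap(2, 0)): [4, 3, 2, 0, 8, 1, 5, 7, 6]
After 10 (swap(1, 3)): [4, 0, 2, 3, 8, 1, 5, 7, 6]
After 11 (swap(7, 8)): [4, 0, 2, 3, 8, 1, 5, 6, 7]
After 12 (reverse(4, 7)): [4, 0, 2, 3, 6, 5, 1, 8, 7]
After 13 (reverse(4, 6)): [4, 0, 2, 3, 1, 5, 6, 8, 7]

Answer: 6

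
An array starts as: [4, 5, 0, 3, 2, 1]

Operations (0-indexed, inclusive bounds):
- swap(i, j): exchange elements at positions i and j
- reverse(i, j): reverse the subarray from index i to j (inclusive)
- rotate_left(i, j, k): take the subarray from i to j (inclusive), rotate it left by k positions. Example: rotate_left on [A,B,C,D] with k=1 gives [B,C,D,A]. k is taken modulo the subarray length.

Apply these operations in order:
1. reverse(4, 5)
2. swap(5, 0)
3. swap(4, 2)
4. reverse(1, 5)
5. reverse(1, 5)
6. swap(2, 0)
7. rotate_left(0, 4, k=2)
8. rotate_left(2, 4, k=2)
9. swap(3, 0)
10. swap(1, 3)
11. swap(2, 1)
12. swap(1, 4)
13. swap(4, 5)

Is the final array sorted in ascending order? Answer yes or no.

After 1 (reverse(4, 5)): [4, 5, 0, 3, 1, 2]
After 2 (swap(5, 0)): [2, 5, 0, 3, 1, 4]
After 3 (swap(4, 2)): [2, 5, 1, 3, 0, 4]
After 4 (reverse(1, 5)): [2, 4, 0, 3, 1, 5]
After 5 (reverse(1, 5)): [2, 5, 1, 3, 0, 4]
After 6 (swap(2, 0)): [1, 5, 2, 3, 0, 4]
After 7 (rotate_left(0, 4, k=2)): [2, 3, 0, 1, 5, 4]
After 8 (rotate_left(2, 4, k=2)): [2, 3, 5, 0, 1, 4]
After 9 (swap(3, 0)): [0, 3, 5, 2, 1, 4]
After 10 (swap(1, 3)): [0, 2, 5, 3, 1, 4]
After 11 (swap(2, 1)): [0, 5, 2, 3, 1, 4]
After 12 (swap(1, 4)): [0, 1, 2, 3, 5, 4]
After 13 (swap(4, 5)): [0, 1, 2, 3, 4, 5]

Answer: yes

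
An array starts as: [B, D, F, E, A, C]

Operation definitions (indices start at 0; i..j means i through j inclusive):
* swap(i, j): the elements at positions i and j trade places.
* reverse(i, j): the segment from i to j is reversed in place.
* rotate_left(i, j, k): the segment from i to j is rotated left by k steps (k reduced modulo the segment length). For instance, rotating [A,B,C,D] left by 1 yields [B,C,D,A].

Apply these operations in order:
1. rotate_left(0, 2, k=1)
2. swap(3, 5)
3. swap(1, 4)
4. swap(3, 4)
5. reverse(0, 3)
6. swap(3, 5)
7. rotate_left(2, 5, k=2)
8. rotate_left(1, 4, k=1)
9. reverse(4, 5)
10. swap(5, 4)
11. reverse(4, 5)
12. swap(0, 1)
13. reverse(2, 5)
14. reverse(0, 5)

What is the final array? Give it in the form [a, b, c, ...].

After 1 (rotate_left(0, 2, k=1)): [D, F, B, E, A, C]
After 2 (swap(3, 5)): [D, F, B, C, A, E]
After 3 (swap(1, 4)): [D, A, B, C, F, E]
After 4 (swap(3, 4)): [D, A, B, F, C, E]
After 5 (reverse(0, 3)): [F, B, A, D, C, E]
After 6 (swap(3, 5)): [F, B, A, E, C, D]
After 7 (rotate_left(2, 5, k=2)): [F, B, C, D, A, E]
After 8 (rotate_left(1, 4, k=1)): [F, C, D, A, B, E]
After 9 (reverse(4, 5)): [F, C, D, A, E, B]
After 10 (swap(5, 4)): [F, C, D, A, B, E]
After 11 (reverse(4, 5)): [F, C, D, A, E, B]
After 12 (swap(0, 1)): [C, F, D, A, E, B]
After 13 (reverse(2, 5)): [C, F, B, E, A, D]
After 14 (reverse(0, 5)): [D, A, E, B, F, C]

Answer: [D, A, E, B, F, C]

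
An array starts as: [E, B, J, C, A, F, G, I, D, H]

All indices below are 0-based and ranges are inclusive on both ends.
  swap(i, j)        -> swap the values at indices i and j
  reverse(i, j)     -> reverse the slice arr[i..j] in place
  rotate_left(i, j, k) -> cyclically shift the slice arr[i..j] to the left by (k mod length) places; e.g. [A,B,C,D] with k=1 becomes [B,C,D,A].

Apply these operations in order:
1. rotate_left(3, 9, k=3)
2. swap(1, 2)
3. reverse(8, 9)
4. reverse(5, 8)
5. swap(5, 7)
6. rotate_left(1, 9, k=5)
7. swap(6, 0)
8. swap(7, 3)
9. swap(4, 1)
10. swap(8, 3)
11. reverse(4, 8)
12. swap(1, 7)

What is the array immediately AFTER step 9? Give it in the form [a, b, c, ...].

After 1 (rotate_left(3, 9, k=3)): [E, B, J, G, I, D, H, C, A, F]
After 2 (swap(1, 2)): [E, J, B, G, I, D, H, C, A, F]
After 3 (reverse(8, 9)): [E, J, B, G, I, D, H, C, F, A]
After 4 (reverse(5, 8)): [E, J, B, G, I, F, C, H, D, A]
After 5 (swap(5, 7)): [E, J, B, G, I, H, C, F, D, A]
After 6 (rotate_left(1, 9, k=5)): [E, C, F, D, A, J, B, G, I, H]
After 7 (swap(6, 0)): [B, C, F, D, A, J, E, G, I, H]
After 8 (swap(7, 3)): [B, C, F, G, A, J, E, D, I, H]
After 9 (swap(4, 1)): [B, A, F, G, C, J, E, D, I, H]

Answer: [B, A, F, G, C, J, E, D, I, H]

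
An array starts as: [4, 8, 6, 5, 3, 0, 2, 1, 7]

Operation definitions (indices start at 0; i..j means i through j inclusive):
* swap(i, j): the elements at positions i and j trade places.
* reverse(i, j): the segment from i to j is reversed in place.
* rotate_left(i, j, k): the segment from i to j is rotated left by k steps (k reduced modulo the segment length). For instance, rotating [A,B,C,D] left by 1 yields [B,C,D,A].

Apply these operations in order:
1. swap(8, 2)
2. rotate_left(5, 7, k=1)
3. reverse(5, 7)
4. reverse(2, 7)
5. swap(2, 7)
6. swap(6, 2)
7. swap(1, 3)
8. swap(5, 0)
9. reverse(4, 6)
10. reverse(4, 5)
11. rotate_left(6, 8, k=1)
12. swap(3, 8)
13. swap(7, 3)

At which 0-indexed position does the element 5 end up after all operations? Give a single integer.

After 1 (swap(8, 2)): [4, 8, 7, 5, 3, 0, 2, 1, 6]
After 2 (rotate_left(5, 7, k=1)): [4, 8, 7, 5, 3, 2, 1, 0, 6]
After 3 (reverse(5, 7)): [4, 8, 7, 5, 3, 0, 1, 2, 6]
After 4 (reverse(2, 7)): [4, 8, 2, 1, 0, 3, 5, 7, 6]
After 5 (swap(2, 7)): [4, 8, 7, 1, 0, 3, 5, 2, 6]
After 6 (swap(6, 2)): [4, 8, 5, 1, 0, 3, 7, 2, 6]
After 7 (swap(1, 3)): [4, 1, 5, 8, 0, 3, 7, 2, 6]
After 8 (swap(5, 0)): [3, 1, 5, 8, 0, 4, 7, 2, 6]
After 9 (reverse(4, 6)): [3, 1, 5, 8, 7, 4, 0, 2, 6]
After 10 (reverse(4, 5)): [3, 1, 5, 8, 4, 7, 0, 2, 6]
After 11 (rotate_left(6, 8, k=1)): [3, 1, 5, 8, 4, 7, 2, 6, 0]
After 12 (swap(3, 8)): [3, 1, 5, 0, 4, 7, 2, 6, 8]
After 13 (swap(7, 3)): [3, 1, 5, 6, 4, 7, 2, 0, 8]

Answer: 2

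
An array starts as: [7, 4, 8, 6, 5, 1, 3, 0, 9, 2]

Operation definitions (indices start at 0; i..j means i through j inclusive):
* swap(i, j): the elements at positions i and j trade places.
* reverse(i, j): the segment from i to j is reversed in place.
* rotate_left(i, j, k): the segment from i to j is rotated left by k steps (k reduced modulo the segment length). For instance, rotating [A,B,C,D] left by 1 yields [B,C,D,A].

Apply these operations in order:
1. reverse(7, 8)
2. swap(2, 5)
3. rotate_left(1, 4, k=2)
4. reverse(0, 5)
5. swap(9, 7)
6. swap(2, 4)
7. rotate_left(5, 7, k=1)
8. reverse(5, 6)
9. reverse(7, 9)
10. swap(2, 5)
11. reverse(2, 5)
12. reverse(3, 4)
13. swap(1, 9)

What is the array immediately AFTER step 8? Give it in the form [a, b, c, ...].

Answer: [8, 1, 6, 5, 4, 2, 3, 7, 0, 9]

Derivation:
After 1 (reverse(7, 8)): [7, 4, 8, 6, 5, 1, 3, 9, 0, 2]
After 2 (swap(2, 5)): [7, 4, 1, 6, 5, 8, 3, 9, 0, 2]
After 3 (rotate_left(1, 4, k=2)): [7, 6, 5, 4, 1, 8, 3, 9, 0, 2]
After 4 (reverse(0, 5)): [8, 1, 4, 5, 6, 7, 3, 9, 0, 2]
After 5 (swap(9, 7)): [8, 1, 4, 5, 6, 7, 3, 2, 0, 9]
After 6 (swap(2, 4)): [8, 1, 6, 5, 4, 7, 3, 2, 0, 9]
After 7 (rotate_left(5, 7, k=1)): [8, 1, 6, 5, 4, 3, 2, 7, 0, 9]
After 8 (reverse(5, 6)): [8, 1, 6, 5, 4, 2, 3, 7, 0, 9]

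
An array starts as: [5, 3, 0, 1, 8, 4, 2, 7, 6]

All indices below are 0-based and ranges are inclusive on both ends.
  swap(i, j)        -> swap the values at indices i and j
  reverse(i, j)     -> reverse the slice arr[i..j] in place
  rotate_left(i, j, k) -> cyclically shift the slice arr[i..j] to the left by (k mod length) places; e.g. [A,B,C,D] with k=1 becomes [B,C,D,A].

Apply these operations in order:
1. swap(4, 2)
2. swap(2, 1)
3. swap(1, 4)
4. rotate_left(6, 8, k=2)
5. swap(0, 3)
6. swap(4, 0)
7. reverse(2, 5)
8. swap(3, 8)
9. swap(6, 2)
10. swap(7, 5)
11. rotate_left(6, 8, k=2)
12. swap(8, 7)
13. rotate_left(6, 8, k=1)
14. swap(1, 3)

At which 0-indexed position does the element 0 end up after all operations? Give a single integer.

Answer: 3

Derivation:
After 1 (swap(4, 2)): [5, 3, 8, 1, 0, 4, 2, 7, 6]
After 2 (swap(2, 1)): [5, 8, 3, 1, 0, 4, 2, 7, 6]
After 3 (swap(1, 4)): [5, 0, 3, 1, 8, 4, 2, 7, 6]
After 4 (rotate_left(6, 8, k=2)): [5, 0, 3, 1, 8, 4, 6, 2, 7]
After 5 (swap(0, 3)): [1, 0, 3, 5, 8, 4, 6, 2, 7]
After 6 (swap(4, 0)): [8, 0, 3, 5, 1, 4, 6, 2, 7]
After 7 (reverse(2, 5)): [8, 0, 4, 1, 5, 3, 6, 2, 7]
After 8 (swap(3, 8)): [8, 0, 4, 7, 5, 3, 6, 2, 1]
After 9 (swap(6, 2)): [8, 0, 6, 7, 5, 3, 4, 2, 1]
After 10 (swap(7, 5)): [8, 0, 6, 7, 5, 2, 4, 3, 1]
After 11 (rotate_left(6, 8, k=2)): [8, 0, 6, 7, 5, 2, 1, 4, 3]
After 12 (swap(8, 7)): [8, 0, 6, 7, 5, 2, 1, 3, 4]
After 13 (rotate_left(6, 8, k=1)): [8, 0, 6, 7, 5, 2, 3, 4, 1]
After 14 (swap(1, 3)): [8, 7, 6, 0, 5, 2, 3, 4, 1]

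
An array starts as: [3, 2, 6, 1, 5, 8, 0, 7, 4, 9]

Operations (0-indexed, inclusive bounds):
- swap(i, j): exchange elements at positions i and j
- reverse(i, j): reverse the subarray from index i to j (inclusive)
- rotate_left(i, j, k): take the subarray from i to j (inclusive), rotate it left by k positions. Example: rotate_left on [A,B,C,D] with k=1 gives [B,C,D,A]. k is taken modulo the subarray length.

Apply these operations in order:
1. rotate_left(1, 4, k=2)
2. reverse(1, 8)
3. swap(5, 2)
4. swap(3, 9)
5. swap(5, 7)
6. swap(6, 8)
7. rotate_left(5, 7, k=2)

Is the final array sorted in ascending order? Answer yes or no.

Answer: no

Derivation:
After 1 (rotate_left(1, 4, k=2)): [3, 1, 5, 2, 6, 8, 0, 7, 4, 9]
After 2 (reverse(1, 8)): [3, 4, 7, 0, 8, 6, 2, 5, 1, 9]
After 3 (swap(5, 2)): [3, 4, 6, 0, 8, 7, 2, 5, 1, 9]
After 4 (swap(3, 9)): [3, 4, 6, 9, 8, 7, 2, 5, 1, 0]
After 5 (swap(5, 7)): [3, 4, 6, 9, 8, 5, 2, 7, 1, 0]
After 6 (swap(6, 8)): [3, 4, 6, 9, 8, 5, 1, 7, 2, 0]
After 7 (rotate_left(5, 7, k=2)): [3, 4, 6, 9, 8, 7, 5, 1, 2, 0]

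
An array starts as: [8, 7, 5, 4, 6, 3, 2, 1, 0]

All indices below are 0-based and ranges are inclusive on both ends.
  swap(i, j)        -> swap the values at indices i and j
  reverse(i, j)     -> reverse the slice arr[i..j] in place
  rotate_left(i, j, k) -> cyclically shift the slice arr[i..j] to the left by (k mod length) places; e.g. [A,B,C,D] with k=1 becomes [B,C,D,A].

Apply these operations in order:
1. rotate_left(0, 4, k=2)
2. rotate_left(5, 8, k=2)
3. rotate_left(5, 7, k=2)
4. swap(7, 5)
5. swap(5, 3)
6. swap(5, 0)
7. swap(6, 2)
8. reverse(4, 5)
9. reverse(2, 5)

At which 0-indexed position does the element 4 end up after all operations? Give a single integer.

After 1 (rotate_left(0, 4, k=2)): [5, 4, 6, 8, 7, 3, 2, 1, 0]
After 2 (rotate_left(5, 8, k=2)): [5, 4, 6, 8, 7, 1, 0, 3, 2]
After 3 (rotate_left(5, 7, k=2)): [5, 4, 6, 8, 7, 3, 1, 0, 2]
After 4 (swap(7, 5)): [5, 4, 6, 8, 7, 0, 1, 3, 2]
After 5 (swap(5, 3)): [5, 4, 6, 0, 7, 8, 1, 3, 2]
After 6 (swap(5, 0)): [8, 4, 6, 0, 7, 5, 1, 3, 2]
After 7 (swap(6, 2)): [8, 4, 1, 0, 7, 5, 6, 3, 2]
After 8 (reverse(4, 5)): [8, 4, 1, 0, 5, 7, 6, 3, 2]
After 9 (reverse(2, 5)): [8, 4, 7, 5, 0, 1, 6, 3, 2]

Answer: 1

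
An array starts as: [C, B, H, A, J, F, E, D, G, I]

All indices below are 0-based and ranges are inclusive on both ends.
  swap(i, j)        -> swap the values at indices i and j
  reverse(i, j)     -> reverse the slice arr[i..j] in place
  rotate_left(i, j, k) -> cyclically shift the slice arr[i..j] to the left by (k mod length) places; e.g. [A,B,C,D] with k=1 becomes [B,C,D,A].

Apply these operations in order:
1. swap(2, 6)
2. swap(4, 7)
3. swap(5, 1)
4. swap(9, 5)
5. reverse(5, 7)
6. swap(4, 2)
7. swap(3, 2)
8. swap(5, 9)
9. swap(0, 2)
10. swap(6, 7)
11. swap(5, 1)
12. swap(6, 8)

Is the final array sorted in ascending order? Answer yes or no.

After 1 (swap(2, 6)): [C, B, E, A, J, F, H, D, G, I]
After 2 (swap(4, 7)): [C, B, E, A, D, F, H, J, G, I]
After 3 (swap(5, 1)): [C, F, E, A, D, B, H, J, G, I]
After 4 (swap(9, 5)): [C, F, E, A, D, I, H, J, G, B]
After 5 (reverse(5, 7)): [C, F, E, A, D, J, H, I, G, B]
After 6 (swap(4, 2)): [C, F, D, A, E, J, H, I, G, B]
After 7 (swap(3, 2)): [C, F, A, D, E, J, H, I, G, B]
After 8 (swap(5, 9)): [C, F, A, D, E, B, H, I, G, J]
After 9 (swap(0, 2)): [A, F, C, D, E, B, H, I, G, J]
After 10 (swap(6, 7)): [A, F, C, D, E, B, I, H, G, J]
After 11 (swap(5, 1)): [A, B, C, D, E, F, I, H, G, J]
After 12 (swap(6, 8)): [A, B, C, D, E, F, G, H, I, J]

Answer: yes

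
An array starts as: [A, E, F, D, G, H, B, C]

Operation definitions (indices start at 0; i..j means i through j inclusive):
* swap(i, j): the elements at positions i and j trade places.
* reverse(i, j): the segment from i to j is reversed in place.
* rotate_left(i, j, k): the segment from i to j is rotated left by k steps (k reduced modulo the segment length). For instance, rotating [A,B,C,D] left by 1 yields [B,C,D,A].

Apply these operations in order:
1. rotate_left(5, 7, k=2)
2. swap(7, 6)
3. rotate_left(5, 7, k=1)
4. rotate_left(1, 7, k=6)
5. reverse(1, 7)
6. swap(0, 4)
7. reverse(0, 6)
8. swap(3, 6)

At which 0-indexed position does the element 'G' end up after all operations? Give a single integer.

After 1 (rotate_left(5, 7, k=2)): [A, E, F, D, G, C, H, B]
After 2 (swap(7, 6)): [A, E, F, D, G, C, B, H]
After 3 (rotate_left(5, 7, k=1)): [A, E, F, D, G, B, H, C]
After 4 (rotate_left(1, 7, k=6)): [A, C, E, F, D, G, B, H]
After 5 (reverse(1, 7)): [A, H, B, G, D, F, E, C]
After 6 (swap(0, 4)): [D, H, B, G, A, F, E, C]
After 7 (reverse(0, 6)): [E, F, A, G, B, H, D, C]
After 8 (swap(3, 6)): [E, F, A, D, B, H, G, C]

Answer: 6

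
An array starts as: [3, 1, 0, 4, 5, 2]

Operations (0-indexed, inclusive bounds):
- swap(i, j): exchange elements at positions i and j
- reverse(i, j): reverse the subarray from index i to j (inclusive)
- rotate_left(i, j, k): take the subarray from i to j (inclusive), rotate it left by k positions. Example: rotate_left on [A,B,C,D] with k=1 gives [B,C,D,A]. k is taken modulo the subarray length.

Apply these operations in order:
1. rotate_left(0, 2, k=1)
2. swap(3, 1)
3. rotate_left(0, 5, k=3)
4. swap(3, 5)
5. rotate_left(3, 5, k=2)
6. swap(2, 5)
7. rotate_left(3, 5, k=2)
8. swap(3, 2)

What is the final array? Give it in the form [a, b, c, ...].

After 1 (rotate_left(0, 2, k=1)): [1, 0, 3, 4, 5, 2]
After 2 (swap(3, 1)): [1, 4, 3, 0, 5, 2]
After 3 (rotate_left(0, 5, k=3)): [0, 5, 2, 1, 4, 3]
After 4 (swap(3, 5)): [0, 5, 2, 3, 4, 1]
After 5 (rotate_left(3, 5, k=2)): [0, 5, 2, 1, 3, 4]
After 6 (swap(2, 5)): [0, 5, 4, 1, 3, 2]
After 7 (rotate_left(3, 5, k=2)): [0, 5, 4, 2, 1, 3]
After 8 (swap(3, 2)): [0, 5, 2, 4, 1, 3]

Answer: [0, 5, 2, 4, 1, 3]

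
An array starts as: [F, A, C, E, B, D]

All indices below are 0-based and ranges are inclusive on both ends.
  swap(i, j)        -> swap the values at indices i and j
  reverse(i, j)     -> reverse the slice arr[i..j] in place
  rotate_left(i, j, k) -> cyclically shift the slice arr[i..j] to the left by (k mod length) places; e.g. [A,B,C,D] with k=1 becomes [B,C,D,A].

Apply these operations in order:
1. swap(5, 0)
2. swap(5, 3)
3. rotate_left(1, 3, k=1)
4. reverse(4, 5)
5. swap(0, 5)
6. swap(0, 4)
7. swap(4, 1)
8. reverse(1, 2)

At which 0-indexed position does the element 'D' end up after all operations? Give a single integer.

After 1 (swap(5, 0)): [D, A, C, E, B, F]
After 2 (swap(5, 3)): [D, A, C, F, B, E]
After 3 (rotate_left(1, 3, k=1)): [D, C, F, A, B, E]
After 4 (reverse(4, 5)): [D, C, F, A, E, B]
After 5 (swap(0, 5)): [B, C, F, A, E, D]
After 6 (swap(0, 4)): [E, C, F, A, B, D]
After 7 (swap(4, 1)): [E, B, F, A, C, D]
After 8 (reverse(1, 2)): [E, F, B, A, C, D]

Answer: 5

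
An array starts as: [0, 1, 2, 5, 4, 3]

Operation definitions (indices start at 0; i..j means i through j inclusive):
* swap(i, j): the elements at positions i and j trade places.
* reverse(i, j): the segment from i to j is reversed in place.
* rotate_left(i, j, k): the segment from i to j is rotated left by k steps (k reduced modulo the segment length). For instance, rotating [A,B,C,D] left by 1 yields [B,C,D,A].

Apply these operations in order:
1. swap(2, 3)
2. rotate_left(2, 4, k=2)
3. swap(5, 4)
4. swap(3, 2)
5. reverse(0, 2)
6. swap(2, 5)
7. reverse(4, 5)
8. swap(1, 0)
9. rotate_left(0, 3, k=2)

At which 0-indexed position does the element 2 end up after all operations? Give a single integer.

After 1 (swap(2, 3)): [0, 1, 5, 2, 4, 3]
After 2 (rotate_left(2, 4, k=2)): [0, 1, 4, 5, 2, 3]
After 3 (swap(5, 4)): [0, 1, 4, 5, 3, 2]
After 4 (swap(3, 2)): [0, 1, 5, 4, 3, 2]
After 5 (reverse(0, 2)): [5, 1, 0, 4, 3, 2]
After 6 (swap(2, 5)): [5, 1, 2, 4, 3, 0]
After 7 (reverse(4, 5)): [5, 1, 2, 4, 0, 3]
After 8 (swap(1, 0)): [1, 5, 2, 4, 0, 3]
After 9 (rotate_left(0, 3, k=2)): [2, 4, 1, 5, 0, 3]

Answer: 0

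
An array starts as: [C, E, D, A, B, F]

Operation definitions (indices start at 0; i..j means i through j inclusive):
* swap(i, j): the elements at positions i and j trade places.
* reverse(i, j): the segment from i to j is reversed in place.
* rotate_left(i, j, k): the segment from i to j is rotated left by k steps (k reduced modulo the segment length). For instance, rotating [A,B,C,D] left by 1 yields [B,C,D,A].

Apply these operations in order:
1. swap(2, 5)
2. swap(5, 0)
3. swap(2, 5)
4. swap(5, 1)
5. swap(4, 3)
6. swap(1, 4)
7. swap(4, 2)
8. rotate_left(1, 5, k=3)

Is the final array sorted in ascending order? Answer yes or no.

After 1 (swap(2, 5)): [C, E, F, A, B, D]
After 2 (swap(5, 0)): [D, E, F, A, B, C]
After 3 (swap(2, 5)): [D, E, C, A, B, F]
After 4 (swap(5, 1)): [D, F, C, A, B, E]
After 5 (swap(4, 3)): [D, F, C, B, A, E]
After 6 (swap(1, 4)): [D, A, C, B, F, E]
After 7 (swap(4, 2)): [D, A, F, B, C, E]
After 8 (rotate_left(1, 5, k=3)): [D, C, E, A, F, B]

Answer: no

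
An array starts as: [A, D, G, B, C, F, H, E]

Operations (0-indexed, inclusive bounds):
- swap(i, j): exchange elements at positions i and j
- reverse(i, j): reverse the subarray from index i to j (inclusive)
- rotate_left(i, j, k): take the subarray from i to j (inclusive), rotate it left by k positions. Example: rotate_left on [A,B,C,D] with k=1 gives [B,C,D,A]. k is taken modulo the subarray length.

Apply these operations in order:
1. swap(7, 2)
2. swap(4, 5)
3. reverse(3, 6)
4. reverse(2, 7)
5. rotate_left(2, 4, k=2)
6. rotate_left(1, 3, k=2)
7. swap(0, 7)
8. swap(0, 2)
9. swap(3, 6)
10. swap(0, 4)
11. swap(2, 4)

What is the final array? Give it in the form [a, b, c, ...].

Answer: [B, G, D, H, E, C, F, A]

Derivation:
After 1 (swap(7, 2)): [A, D, E, B, C, F, H, G]
After 2 (swap(4, 5)): [A, D, E, B, F, C, H, G]
After 3 (reverse(3, 6)): [A, D, E, H, C, F, B, G]
After 4 (reverse(2, 7)): [A, D, G, B, F, C, H, E]
After 5 (rotate_left(2, 4, k=2)): [A, D, F, G, B, C, H, E]
After 6 (rotate_left(1, 3, k=2)): [A, G, D, F, B, C, H, E]
After 7 (swap(0, 7)): [E, G, D, F, B, C, H, A]
After 8 (swap(0, 2)): [D, G, E, F, B, C, H, A]
After 9 (swap(3, 6)): [D, G, E, H, B, C, F, A]
After 10 (swap(0, 4)): [B, G, E, H, D, C, F, A]
After 11 (swap(2, 4)): [B, G, D, H, E, C, F, A]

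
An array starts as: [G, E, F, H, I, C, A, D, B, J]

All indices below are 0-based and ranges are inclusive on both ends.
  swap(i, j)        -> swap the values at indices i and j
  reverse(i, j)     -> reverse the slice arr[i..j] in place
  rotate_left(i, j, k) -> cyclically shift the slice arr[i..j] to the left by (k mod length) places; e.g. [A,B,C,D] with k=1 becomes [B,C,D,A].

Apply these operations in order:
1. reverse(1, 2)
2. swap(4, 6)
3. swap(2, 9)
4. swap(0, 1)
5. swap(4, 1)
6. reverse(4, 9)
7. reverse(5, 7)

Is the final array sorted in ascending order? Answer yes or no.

After 1 (reverse(1, 2)): [G, F, E, H, I, C, A, D, B, J]
After 2 (swap(4, 6)): [G, F, E, H, A, C, I, D, B, J]
After 3 (swap(2, 9)): [G, F, J, H, A, C, I, D, B, E]
After 4 (swap(0, 1)): [F, G, J, H, A, C, I, D, B, E]
After 5 (swap(4, 1)): [F, A, J, H, G, C, I, D, B, E]
After 6 (reverse(4, 9)): [F, A, J, H, E, B, D, I, C, G]
After 7 (reverse(5, 7)): [F, A, J, H, E, I, D, B, C, G]

Answer: no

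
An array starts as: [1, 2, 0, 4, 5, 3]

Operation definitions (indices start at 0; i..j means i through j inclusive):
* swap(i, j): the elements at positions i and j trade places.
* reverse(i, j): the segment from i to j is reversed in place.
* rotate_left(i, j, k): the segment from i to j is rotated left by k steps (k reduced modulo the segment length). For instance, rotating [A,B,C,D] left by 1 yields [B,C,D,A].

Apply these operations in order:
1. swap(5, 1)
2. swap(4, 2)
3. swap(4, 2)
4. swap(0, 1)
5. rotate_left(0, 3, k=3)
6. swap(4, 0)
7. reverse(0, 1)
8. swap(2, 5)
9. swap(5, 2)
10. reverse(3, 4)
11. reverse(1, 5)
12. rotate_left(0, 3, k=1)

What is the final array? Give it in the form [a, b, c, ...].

Answer: [2, 0, 4, 3, 1, 5]

Derivation:
After 1 (swap(5, 1)): [1, 3, 0, 4, 5, 2]
After 2 (swap(4, 2)): [1, 3, 5, 4, 0, 2]
After 3 (swap(4, 2)): [1, 3, 0, 4, 5, 2]
After 4 (swap(0, 1)): [3, 1, 0, 4, 5, 2]
After 5 (rotate_left(0, 3, k=3)): [4, 3, 1, 0, 5, 2]
After 6 (swap(4, 0)): [5, 3, 1, 0, 4, 2]
After 7 (reverse(0, 1)): [3, 5, 1, 0, 4, 2]
After 8 (swap(2, 5)): [3, 5, 2, 0, 4, 1]
After 9 (swap(5, 2)): [3, 5, 1, 0, 4, 2]
After 10 (reverse(3, 4)): [3, 5, 1, 4, 0, 2]
After 11 (reverse(1, 5)): [3, 2, 0, 4, 1, 5]
After 12 (rotate_left(0, 3, k=1)): [2, 0, 4, 3, 1, 5]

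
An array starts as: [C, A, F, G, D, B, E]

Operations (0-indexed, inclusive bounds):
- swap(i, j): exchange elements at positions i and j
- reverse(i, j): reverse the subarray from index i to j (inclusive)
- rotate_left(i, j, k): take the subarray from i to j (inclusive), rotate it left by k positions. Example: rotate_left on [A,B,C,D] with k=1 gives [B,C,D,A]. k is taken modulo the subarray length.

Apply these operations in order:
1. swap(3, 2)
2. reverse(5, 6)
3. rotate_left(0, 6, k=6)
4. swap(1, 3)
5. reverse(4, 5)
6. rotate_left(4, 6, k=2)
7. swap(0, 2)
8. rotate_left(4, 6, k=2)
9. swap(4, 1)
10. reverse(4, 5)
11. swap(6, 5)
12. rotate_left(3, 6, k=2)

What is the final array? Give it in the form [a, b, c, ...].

After 1 (swap(3, 2)): [C, A, G, F, D, B, E]
After 2 (reverse(5, 6)): [C, A, G, F, D, E, B]
After 3 (rotate_left(0, 6, k=6)): [B, C, A, G, F, D, E]
After 4 (swap(1, 3)): [B, G, A, C, F, D, E]
After 5 (reverse(4, 5)): [B, G, A, C, D, F, E]
After 6 (rotate_left(4, 6, k=2)): [B, G, A, C, E, D, F]
After 7 (swap(0, 2)): [A, G, B, C, E, D, F]
After 8 (rotate_left(4, 6, k=2)): [A, G, B, C, F, E, D]
After 9 (swap(4, 1)): [A, F, B, C, G, E, D]
After 10 (reverse(4, 5)): [A, F, B, C, E, G, D]
After 11 (swap(6, 5)): [A, F, B, C, E, D, G]
After 12 (rotate_left(3, 6, k=2)): [A, F, B, D, G, C, E]

Answer: [A, F, B, D, G, C, E]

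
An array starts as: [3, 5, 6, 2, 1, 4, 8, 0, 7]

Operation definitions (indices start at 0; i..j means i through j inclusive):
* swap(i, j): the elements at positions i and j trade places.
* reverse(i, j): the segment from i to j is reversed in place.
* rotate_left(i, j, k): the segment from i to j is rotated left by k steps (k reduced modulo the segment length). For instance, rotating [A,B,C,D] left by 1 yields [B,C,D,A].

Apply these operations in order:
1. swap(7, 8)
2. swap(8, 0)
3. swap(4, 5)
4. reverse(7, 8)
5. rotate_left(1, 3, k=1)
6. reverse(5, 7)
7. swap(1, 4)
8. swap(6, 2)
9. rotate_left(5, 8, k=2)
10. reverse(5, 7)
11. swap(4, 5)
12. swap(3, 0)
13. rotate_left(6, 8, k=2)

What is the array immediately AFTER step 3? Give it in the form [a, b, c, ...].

Answer: [0, 5, 6, 2, 4, 1, 8, 7, 3]

Derivation:
After 1 (swap(7, 8)): [3, 5, 6, 2, 1, 4, 8, 7, 0]
After 2 (swap(8, 0)): [0, 5, 6, 2, 1, 4, 8, 7, 3]
After 3 (swap(4, 5)): [0, 5, 6, 2, 4, 1, 8, 7, 3]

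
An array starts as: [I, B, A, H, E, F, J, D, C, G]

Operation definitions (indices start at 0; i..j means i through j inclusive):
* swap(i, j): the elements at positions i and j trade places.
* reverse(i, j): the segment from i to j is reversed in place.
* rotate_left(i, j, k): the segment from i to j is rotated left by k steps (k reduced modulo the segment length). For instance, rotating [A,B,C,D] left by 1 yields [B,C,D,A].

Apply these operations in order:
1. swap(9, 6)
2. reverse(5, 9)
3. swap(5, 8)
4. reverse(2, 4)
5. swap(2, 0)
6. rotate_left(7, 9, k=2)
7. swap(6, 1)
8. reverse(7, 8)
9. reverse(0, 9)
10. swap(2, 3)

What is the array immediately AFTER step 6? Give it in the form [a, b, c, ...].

Answer: [E, B, I, H, A, G, C, F, D, J]

Derivation:
After 1 (swap(9, 6)): [I, B, A, H, E, F, G, D, C, J]
After 2 (reverse(5, 9)): [I, B, A, H, E, J, C, D, G, F]
After 3 (swap(5, 8)): [I, B, A, H, E, G, C, D, J, F]
After 4 (reverse(2, 4)): [I, B, E, H, A, G, C, D, J, F]
After 5 (swap(2, 0)): [E, B, I, H, A, G, C, D, J, F]
After 6 (rotate_left(7, 9, k=2)): [E, B, I, H, A, G, C, F, D, J]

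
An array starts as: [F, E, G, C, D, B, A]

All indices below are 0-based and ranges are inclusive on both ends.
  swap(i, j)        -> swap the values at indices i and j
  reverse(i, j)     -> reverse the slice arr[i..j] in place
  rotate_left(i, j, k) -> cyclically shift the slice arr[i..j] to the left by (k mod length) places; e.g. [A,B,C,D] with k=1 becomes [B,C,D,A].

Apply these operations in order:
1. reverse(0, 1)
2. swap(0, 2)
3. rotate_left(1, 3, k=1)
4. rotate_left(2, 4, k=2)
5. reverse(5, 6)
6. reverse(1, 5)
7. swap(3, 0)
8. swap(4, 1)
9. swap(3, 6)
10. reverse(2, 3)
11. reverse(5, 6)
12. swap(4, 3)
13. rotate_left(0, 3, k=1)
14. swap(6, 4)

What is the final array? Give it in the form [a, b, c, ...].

After 1 (reverse(0, 1)): [E, F, G, C, D, B, A]
After 2 (swap(0, 2)): [G, F, E, C, D, B, A]
After 3 (rotate_left(1, 3, k=1)): [G, E, C, F, D, B, A]
After 4 (rotate_left(2, 4, k=2)): [G, E, D, C, F, B, A]
After 5 (reverse(5, 6)): [G, E, D, C, F, A, B]
After 6 (reverse(1, 5)): [G, A, F, C, D, E, B]
After 7 (swap(3, 0)): [C, A, F, G, D, E, B]
After 8 (swap(4, 1)): [C, D, F, G, A, E, B]
After 9 (swap(3, 6)): [C, D, F, B, A, E, G]
After 10 (reverse(2, 3)): [C, D, B, F, A, E, G]
After 11 (reverse(5, 6)): [C, D, B, F, A, G, E]
After 12 (swap(4, 3)): [C, D, B, A, F, G, E]
After 13 (rotate_left(0, 3, k=1)): [D, B, A, C, F, G, E]
After 14 (swap(6, 4)): [D, B, A, C, E, G, F]

Answer: [D, B, A, C, E, G, F]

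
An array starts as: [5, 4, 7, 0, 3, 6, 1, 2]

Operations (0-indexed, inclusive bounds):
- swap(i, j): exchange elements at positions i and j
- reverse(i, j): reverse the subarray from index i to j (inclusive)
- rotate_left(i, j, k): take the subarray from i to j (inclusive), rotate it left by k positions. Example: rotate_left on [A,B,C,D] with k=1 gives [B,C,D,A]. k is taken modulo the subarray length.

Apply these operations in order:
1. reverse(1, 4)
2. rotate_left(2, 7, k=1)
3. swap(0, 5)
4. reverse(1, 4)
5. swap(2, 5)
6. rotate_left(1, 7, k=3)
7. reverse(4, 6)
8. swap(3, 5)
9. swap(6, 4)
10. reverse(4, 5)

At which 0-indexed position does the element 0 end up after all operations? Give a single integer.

Answer: 5

Derivation:
After 1 (reverse(1, 4)): [5, 3, 0, 7, 4, 6, 1, 2]
After 2 (rotate_left(2, 7, k=1)): [5, 3, 7, 4, 6, 1, 2, 0]
After 3 (swap(0, 5)): [1, 3, 7, 4, 6, 5, 2, 0]
After 4 (reverse(1, 4)): [1, 6, 4, 7, 3, 5, 2, 0]
After 5 (swap(2, 5)): [1, 6, 5, 7, 3, 4, 2, 0]
After 6 (rotate_left(1, 7, k=3)): [1, 3, 4, 2, 0, 6, 5, 7]
After 7 (reverse(4, 6)): [1, 3, 4, 2, 5, 6, 0, 7]
After 8 (swap(3, 5)): [1, 3, 4, 6, 5, 2, 0, 7]
After 9 (swap(6, 4)): [1, 3, 4, 6, 0, 2, 5, 7]
After 10 (reverse(4, 5)): [1, 3, 4, 6, 2, 0, 5, 7]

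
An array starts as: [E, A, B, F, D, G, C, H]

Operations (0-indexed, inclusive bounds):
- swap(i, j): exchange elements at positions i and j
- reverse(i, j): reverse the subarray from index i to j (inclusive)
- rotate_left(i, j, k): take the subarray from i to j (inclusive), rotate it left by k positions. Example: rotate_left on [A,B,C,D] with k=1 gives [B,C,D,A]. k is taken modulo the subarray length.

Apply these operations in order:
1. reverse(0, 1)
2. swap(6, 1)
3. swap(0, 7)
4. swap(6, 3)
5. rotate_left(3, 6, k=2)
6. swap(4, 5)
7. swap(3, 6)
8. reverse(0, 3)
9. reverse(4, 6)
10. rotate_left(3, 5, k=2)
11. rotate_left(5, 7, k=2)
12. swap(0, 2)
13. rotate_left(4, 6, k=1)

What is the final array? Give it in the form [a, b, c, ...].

Answer: [C, B, D, F, A, G, H, E]

Derivation:
After 1 (reverse(0, 1)): [A, E, B, F, D, G, C, H]
After 2 (swap(6, 1)): [A, C, B, F, D, G, E, H]
After 3 (swap(0, 7)): [H, C, B, F, D, G, E, A]
After 4 (swap(6, 3)): [H, C, B, E, D, G, F, A]
After 5 (rotate_left(3, 6, k=2)): [H, C, B, G, F, E, D, A]
After 6 (swap(4, 5)): [H, C, B, G, E, F, D, A]
After 7 (swap(3, 6)): [H, C, B, D, E, F, G, A]
After 8 (reverse(0, 3)): [D, B, C, H, E, F, G, A]
After 9 (reverse(4, 6)): [D, B, C, H, G, F, E, A]
After 10 (rotate_left(3, 5, k=2)): [D, B, C, F, H, G, E, A]
After 11 (rotate_left(5, 7, k=2)): [D, B, C, F, H, A, G, E]
After 12 (swap(0, 2)): [C, B, D, F, H, A, G, E]
After 13 (rotate_left(4, 6, k=1)): [C, B, D, F, A, G, H, E]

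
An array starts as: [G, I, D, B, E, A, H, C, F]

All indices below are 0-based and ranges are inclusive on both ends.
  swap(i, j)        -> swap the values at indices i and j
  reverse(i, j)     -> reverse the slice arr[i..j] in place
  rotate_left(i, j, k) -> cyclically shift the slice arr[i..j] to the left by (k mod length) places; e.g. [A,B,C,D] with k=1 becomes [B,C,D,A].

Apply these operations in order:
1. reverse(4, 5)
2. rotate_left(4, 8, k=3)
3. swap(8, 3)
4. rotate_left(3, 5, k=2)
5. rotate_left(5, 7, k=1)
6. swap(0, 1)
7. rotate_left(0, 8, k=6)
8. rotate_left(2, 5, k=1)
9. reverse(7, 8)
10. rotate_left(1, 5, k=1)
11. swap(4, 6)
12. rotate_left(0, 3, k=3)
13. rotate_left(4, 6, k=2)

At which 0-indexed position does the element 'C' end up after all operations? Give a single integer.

After 1 (reverse(4, 5)): [G, I, D, B, A, E, H, C, F]
After 2 (rotate_left(4, 8, k=3)): [G, I, D, B, C, F, A, E, H]
After 3 (swap(8, 3)): [G, I, D, H, C, F, A, E, B]
After 4 (rotate_left(3, 5, k=2)): [G, I, D, F, H, C, A, E, B]
After 5 (rotate_left(5, 7, k=1)): [G, I, D, F, H, A, E, C, B]
After 6 (swap(0, 1)): [I, G, D, F, H, A, E, C, B]
After 7 (rotate_left(0, 8, k=6)): [E, C, B, I, G, D, F, H, A]
After 8 (rotate_left(2, 5, k=1)): [E, C, I, G, D, B, F, H, A]
After 9 (reverse(7, 8)): [E, C, I, G, D, B, F, A, H]
After 10 (rotate_left(1, 5, k=1)): [E, I, G, D, B, C, F, A, H]
After 11 (swap(4, 6)): [E, I, G, D, F, C, B, A, H]
After 12 (rotate_left(0, 3, k=3)): [D, E, I, G, F, C, B, A, H]
After 13 (rotate_left(4, 6, k=2)): [D, E, I, G, B, F, C, A, H]

Answer: 6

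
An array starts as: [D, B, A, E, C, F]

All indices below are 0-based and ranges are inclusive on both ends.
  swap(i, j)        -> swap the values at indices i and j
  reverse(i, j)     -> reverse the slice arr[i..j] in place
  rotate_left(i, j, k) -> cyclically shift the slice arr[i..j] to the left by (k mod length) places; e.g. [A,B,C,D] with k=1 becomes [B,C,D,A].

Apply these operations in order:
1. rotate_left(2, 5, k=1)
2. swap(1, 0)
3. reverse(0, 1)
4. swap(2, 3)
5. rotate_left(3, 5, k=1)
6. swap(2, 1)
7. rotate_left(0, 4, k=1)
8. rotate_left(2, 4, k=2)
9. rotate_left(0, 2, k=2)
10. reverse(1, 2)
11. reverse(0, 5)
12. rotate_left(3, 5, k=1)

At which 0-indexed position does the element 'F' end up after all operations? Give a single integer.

Answer: 2

Derivation:
After 1 (rotate_left(2, 5, k=1)): [D, B, E, C, F, A]
After 2 (swap(1, 0)): [B, D, E, C, F, A]
After 3 (reverse(0, 1)): [D, B, E, C, F, A]
After 4 (swap(2, 3)): [D, B, C, E, F, A]
After 5 (rotate_left(3, 5, k=1)): [D, B, C, F, A, E]
After 6 (swap(2, 1)): [D, C, B, F, A, E]
After 7 (rotate_left(0, 4, k=1)): [C, B, F, A, D, E]
After 8 (rotate_left(2, 4, k=2)): [C, B, D, F, A, E]
After 9 (rotate_left(0, 2, k=2)): [D, C, B, F, A, E]
After 10 (reverse(1, 2)): [D, B, C, F, A, E]
After 11 (reverse(0, 5)): [E, A, F, C, B, D]
After 12 (rotate_left(3, 5, k=1)): [E, A, F, B, D, C]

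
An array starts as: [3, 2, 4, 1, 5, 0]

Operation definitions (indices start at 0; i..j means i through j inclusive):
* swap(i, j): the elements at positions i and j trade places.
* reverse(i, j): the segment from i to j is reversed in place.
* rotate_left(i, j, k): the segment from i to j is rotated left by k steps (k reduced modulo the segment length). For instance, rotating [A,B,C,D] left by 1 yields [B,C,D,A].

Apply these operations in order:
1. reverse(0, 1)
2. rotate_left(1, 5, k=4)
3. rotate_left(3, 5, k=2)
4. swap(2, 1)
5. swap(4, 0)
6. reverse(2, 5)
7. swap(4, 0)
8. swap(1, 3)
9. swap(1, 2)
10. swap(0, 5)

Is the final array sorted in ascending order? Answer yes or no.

Answer: yes

Derivation:
After 1 (reverse(0, 1)): [2, 3, 4, 1, 5, 0]
After 2 (rotate_left(1, 5, k=4)): [2, 0, 3, 4, 1, 5]
After 3 (rotate_left(3, 5, k=2)): [2, 0, 3, 5, 4, 1]
After 4 (swap(2, 1)): [2, 3, 0, 5, 4, 1]
After 5 (swap(4, 0)): [4, 3, 0, 5, 2, 1]
After 6 (reverse(2, 5)): [4, 3, 1, 2, 5, 0]
After 7 (swap(4, 0)): [5, 3, 1, 2, 4, 0]
After 8 (swap(1, 3)): [5, 2, 1, 3, 4, 0]
After 9 (swap(1, 2)): [5, 1, 2, 3, 4, 0]
After 10 (swap(0, 5)): [0, 1, 2, 3, 4, 5]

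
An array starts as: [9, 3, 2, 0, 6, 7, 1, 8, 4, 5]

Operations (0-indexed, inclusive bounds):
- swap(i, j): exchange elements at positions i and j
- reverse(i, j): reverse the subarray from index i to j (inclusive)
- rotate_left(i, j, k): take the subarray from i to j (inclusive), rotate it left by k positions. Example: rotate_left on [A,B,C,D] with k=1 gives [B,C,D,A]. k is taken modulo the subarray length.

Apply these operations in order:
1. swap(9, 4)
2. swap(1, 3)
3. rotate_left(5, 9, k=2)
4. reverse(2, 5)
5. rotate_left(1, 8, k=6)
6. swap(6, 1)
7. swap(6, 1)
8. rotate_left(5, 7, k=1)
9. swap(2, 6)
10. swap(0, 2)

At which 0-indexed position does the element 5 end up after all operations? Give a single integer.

After 1 (swap(9, 4)): [9, 3, 2, 0, 5, 7, 1, 8, 4, 6]
After 2 (swap(1, 3)): [9, 0, 2, 3, 5, 7, 1, 8, 4, 6]
After 3 (rotate_left(5, 9, k=2)): [9, 0, 2, 3, 5, 8, 4, 6, 7, 1]
After 4 (reverse(2, 5)): [9, 0, 8, 5, 3, 2, 4, 6, 7, 1]
After 5 (rotate_left(1, 8, k=6)): [9, 6, 7, 0, 8, 5, 3, 2, 4, 1]
After 6 (swap(6, 1)): [9, 3, 7, 0, 8, 5, 6, 2, 4, 1]
After 7 (swap(6, 1)): [9, 6, 7, 0, 8, 5, 3, 2, 4, 1]
After 8 (rotate_left(5, 7, k=1)): [9, 6, 7, 0, 8, 3, 2, 5, 4, 1]
After 9 (swap(2, 6)): [9, 6, 2, 0, 8, 3, 7, 5, 4, 1]
After 10 (swap(0, 2)): [2, 6, 9, 0, 8, 3, 7, 5, 4, 1]

Answer: 7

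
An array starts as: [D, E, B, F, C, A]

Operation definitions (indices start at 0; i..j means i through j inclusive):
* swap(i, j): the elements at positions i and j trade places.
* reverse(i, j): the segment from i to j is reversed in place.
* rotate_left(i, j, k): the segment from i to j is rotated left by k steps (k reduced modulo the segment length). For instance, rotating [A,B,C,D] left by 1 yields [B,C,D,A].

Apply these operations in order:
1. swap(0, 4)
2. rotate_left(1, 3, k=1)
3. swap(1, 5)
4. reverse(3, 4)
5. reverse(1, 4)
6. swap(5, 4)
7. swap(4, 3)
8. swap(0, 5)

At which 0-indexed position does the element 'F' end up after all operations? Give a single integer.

After 1 (swap(0, 4)): [C, E, B, F, D, A]
After 2 (rotate_left(1, 3, k=1)): [C, B, F, E, D, A]
After 3 (swap(1, 5)): [C, A, F, E, D, B]
After 4 (reverse(3, 4)): [C, A, F, D, E, B]
After 5 (reverse(1, 4)): [C, E, D, F, A, B]
After 6 (swap(5, 4)): [C, E, D, F, B, A]
After 7 (swap(4, 3)): [C, E, D, B, F, A]
After 8 (swap(0, 5)): [A, E, D, B, F, C]

Answer: 4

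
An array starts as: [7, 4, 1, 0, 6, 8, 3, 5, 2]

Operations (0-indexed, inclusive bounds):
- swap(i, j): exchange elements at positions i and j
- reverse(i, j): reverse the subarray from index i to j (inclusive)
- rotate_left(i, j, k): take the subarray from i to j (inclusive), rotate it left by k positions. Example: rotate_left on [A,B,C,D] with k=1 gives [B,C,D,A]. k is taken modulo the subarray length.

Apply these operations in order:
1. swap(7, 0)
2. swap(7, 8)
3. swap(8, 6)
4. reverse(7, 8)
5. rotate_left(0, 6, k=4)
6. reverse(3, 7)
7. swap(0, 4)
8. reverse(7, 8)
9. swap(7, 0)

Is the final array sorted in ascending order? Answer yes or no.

Answer: no

Derivation:
After 1 (swap(7, 0)): [5, 4, 1, 0, 6, 8, 3, 7, 2]
After 2 (swap(7, 8)): [5, 4, 1, 0, 6, 8, 3, 2, 7]
After 3 (swap(8, 6)): [5, 4, 1, 0, 6, 8, 7, 2, 3]
After 4 (reverse(7, 8)): [5, 4, 1, 0, 6, 8, 7, 3, 2]
After 5 (rotate_left(0, 6, k=4)): [6, 8, 7, 5, 4, 1, 0, 3, 2]
After 6 (reverse(3, 7)): [6, 8, 7, 3, 0, 1, 4, 5, 2]
After 7 (swap(0, 4)): [0, 8, 7, 3, 6, 1, 4, 5, 2]
After 8 (reverse(7, 8)): [0, 8, 7, 3, 6, 1, 4, 2, 5]
After 9 (swap(7, 0)): [2, 8, 7, 3, 6, 1, 4, 0, 5]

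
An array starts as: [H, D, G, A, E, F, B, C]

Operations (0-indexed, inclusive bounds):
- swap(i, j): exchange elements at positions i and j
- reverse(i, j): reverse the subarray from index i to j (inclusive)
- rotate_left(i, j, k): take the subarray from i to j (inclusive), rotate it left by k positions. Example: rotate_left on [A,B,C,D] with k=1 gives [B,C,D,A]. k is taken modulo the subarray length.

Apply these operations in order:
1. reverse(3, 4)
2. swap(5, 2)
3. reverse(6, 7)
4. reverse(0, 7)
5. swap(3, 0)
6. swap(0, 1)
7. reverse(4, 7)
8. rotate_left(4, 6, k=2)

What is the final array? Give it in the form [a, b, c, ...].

After 1 (reverse(3, 4)): [H, D, G, E, A, F, B, C]
After 2 (swap(5, 2)): [H, D, F, E, A, G, B, C]
After 3 (reverse(6, 7)): [H, D, F, E, A, G, C, B]
After 4 (reverse(0, 7)): [B, C, G, A, E, F, D, H]
After 5 (swap(3, 0)): [A, C, G, B, E, F, D, H]
After 6 (swap(0, 1)): [C, A, G, B, E, F, D, H]
After 7 (reverse(4, 7)): [C, A, G, B, H, D, F, E]
After 8 (rotate_left(4, 6, k=2)): [C, A, G, B, F, H, D, E]

Answer: [C, A, G, B, F, H, D, E]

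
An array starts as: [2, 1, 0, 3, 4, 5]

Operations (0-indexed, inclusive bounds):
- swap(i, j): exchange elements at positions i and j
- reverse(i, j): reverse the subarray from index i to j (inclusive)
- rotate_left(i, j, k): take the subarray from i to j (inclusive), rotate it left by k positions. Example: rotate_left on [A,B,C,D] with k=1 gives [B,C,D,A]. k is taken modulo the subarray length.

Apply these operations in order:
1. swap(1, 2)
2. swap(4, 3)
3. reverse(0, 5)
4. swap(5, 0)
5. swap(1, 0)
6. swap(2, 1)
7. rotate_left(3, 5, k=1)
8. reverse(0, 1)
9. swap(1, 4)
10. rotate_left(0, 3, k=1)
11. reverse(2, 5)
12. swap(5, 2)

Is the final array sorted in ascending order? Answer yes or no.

After 1 (swap(1, 2)): [2, 0, 1, 3, 4, 5]
After 2 (swap(4, 3)): [2, 0, 1, 4, 3, 5]
After 3 (reverse(0, 5)): [5, 3, 4, 1, 0, 2]
After 4 (swap(5, 0)): [2, 3, 4, 1, 0, 5]
After 5 (swap(1, 0)): [3, 2, 4, 1, 0, 5]
After 6 (swap(2, 1)): [3, 4, 2, 1, 0, 5]
After 7 (rotate_left(3, 5, k=1)): [3, 4, 2, 0, 5, 1]
After 8 (reverse(0, 1)): [4, 3, 2, 0, 5, 1]
After 9 (swap(1, 4)): [4, 5, 2, 0, 3, 1]
After 10 (rotate_left(0, 3, k=1)): [5, 2, 0, 4, 3, 1]
After 11 (reverse(2, 5)): [5, 2, 1, 3, 4, 0]
After 12 (swap(5, 2)): [5, 2, 0, 3, 4, 1]

Answer: no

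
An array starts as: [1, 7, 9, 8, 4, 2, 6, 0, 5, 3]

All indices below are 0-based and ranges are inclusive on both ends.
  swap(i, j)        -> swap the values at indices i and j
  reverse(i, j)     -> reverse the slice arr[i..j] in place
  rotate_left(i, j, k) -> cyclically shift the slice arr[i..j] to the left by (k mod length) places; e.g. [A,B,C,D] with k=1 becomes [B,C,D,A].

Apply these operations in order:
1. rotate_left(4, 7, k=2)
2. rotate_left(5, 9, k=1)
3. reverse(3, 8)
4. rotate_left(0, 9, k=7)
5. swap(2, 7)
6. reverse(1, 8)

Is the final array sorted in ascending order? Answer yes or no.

Answer: no

Derivation:
After 1 (rotate_left(4, 7, k=2)): [1, 7, 9, 8, 6, 0, 4, 2, 5, 3]
After 2 (rotate_left(5, 9, k=1)): [1, 7, 9, 8, 6, 4, 2, 5, 3, 0]
After 3 (reverse(3, 8)): [1, 7, 9, 3, 5, 2, 4, 6, 8, 0]
After 4 (rotate_left(0, 9, k=7)): [6, 8, 0, 1, 7, 9, 3, 5, 2, 4]
After 5 (swap(2, 7)): [6, 8, 5, 1, 7, 9, 3, 0, 2, 4]
After 6 (reverse(1, 8)): [6, 2, 0, 3, 9, 7, 1, 5, 8, 4]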